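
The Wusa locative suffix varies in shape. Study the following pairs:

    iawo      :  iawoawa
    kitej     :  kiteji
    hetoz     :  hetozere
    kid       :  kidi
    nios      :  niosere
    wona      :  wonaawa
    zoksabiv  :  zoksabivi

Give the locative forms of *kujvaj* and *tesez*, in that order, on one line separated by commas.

kujvaji, tesezere

The alternation tracks the final sound of the stem — -ere when the stem ends in a sibilant (*hetoz*, *nios*); -i when the stem ends in a non-sibilant consonant (*kitej*, *kid*, *zoksabiv*); -awa when the stem ends in a vowel (*iawo*, *wona*).
*kujvaj* — final sound /j/ (a non-sibilant consonant) → -i → *kujvaji*.
*tesez* — final sound /z/ (a sibilant) → -ere → *tesezere*.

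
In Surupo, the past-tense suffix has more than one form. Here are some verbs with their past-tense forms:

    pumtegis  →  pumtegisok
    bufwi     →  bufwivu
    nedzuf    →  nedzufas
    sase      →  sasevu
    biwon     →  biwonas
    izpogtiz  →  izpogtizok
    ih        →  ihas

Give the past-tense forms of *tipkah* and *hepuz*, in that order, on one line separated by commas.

Looking at the final sound of each stem: -ok when the stem ends in a sibilant (*pumtegis*, *izpogtiz*); -as when the stem ends in a non-sibilant consonant (*nedzuf*, *biwon*, *ih*); -vu when the stem ends in a vowel (*bufwi*, *sase*).
The final sound of *tipkah* is /h/, which is a non-sibilant consonant, so the suffix is -as, giving *tipkahas*.
*hepuz*: final sound = /z/, a sibilant → -ok → *hepuzok*.

tipkahas, hepuzok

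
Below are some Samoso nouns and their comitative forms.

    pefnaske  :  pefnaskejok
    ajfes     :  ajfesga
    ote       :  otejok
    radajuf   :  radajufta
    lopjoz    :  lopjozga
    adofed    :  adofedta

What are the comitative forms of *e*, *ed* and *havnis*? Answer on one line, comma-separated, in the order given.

ejok, edta, havnisga

The pattern is sibilance of the final sound: -ga when the stem ends in a sibilant (*ajfes*, *lopjoz*); -ta when the stem ends in a non-sibilant consonant (*radajuf*, *adofed*); -jok when the stem ends in a vowel (*pefnaske*, *ote*).
*e* — final sound /e/ (a vowel) → -jok → *ejok*.
Since the final sound of *ed* is /d/ (a non-sibilant consonant), it takes -ta, giving *edta*.
*havnis*: final sound = /s/, a sibilant → -ga → *havnisga*.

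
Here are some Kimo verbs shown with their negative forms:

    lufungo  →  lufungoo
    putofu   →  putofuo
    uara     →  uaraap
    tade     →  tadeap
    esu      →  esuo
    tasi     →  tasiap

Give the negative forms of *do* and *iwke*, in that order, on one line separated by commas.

doo, iwkeap

The alternation tracks the last vowel of the stem — -o when the last vowel of the stem is a rounded vowel (*lufungo*, *putofu*, *esu*); -ap when the last vowel of the stem is an unrounded vowel (*uara*, *tade*, *tasi*).
Since the last vowel of *do* is /o/ (a rounded vowel), it takes -o, giving *doo*.
The last vowel of *iwke* is /e/, which is an unrounded vowel, so the suffix is -ap, giving *iwkeap*.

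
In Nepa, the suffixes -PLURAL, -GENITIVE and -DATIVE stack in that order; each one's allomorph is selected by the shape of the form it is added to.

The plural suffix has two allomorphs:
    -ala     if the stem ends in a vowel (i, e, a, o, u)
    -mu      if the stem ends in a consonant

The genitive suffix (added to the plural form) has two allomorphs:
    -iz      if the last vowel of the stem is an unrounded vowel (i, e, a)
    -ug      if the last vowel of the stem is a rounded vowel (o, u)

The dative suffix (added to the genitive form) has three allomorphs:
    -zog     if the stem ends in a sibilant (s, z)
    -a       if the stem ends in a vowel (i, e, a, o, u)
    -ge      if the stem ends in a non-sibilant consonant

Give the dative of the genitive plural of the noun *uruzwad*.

The final sound of *uruzwad* is /d/, which is a consonant, so the plural suffix is -mu, giving *uruzwadmu*.
Since the last vowel of the plural form *uruzwadmu* is /u/ (a rounded vowel), it takes -ug, giving *uruzwadmuug*.
The genitive form *uruzwadmuug*: final sound = /g/, a non-sibilant consonant → -ge → *uruzwadmuugge*.

uruzwadmuugge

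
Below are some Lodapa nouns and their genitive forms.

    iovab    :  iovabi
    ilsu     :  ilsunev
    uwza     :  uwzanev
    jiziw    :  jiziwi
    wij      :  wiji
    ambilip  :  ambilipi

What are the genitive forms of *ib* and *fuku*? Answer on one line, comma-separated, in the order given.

The pattern is consonant vs. vowel: -i when the stem ends in a consonant (*iovab*, *jiziw*, *wij*, *ambilip*); -nev when the stem ends in a vowel (*ilsu*, *uwza*).
Since the final sound of *ib* is /b/ (a consonant), it takes -i, giving *ibi*.
Since the final sound of *fuku* is /u/ (a vowel), it takes -nev, giving *fukunev*.

ibi, fukunev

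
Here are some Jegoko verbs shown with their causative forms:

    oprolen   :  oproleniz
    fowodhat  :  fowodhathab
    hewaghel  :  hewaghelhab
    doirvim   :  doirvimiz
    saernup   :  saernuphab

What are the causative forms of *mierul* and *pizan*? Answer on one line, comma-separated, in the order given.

mierulhab, pizaniz

The pattern is nasality of the final consonant: -iz when the stem ends in a nasal (*oprolen*, *doirvim*); -hab when the stem ends in a non-nasal consonant (*fowodhat*, *hewaghel*, *saernup*).
*mierul*: final consonant = /l/, non-nasal → -hab → *mierulhab*.
*pizan*: final consonant = /n/, a nasal → -iz → *pizaniz*.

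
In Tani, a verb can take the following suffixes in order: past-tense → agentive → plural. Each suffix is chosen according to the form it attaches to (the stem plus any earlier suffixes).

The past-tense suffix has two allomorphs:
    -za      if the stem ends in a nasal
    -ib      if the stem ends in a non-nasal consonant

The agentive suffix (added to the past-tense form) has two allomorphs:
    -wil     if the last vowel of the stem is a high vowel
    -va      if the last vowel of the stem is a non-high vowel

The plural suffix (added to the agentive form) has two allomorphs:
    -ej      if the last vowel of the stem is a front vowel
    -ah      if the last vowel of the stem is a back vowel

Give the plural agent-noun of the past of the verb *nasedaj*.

*nasedaj* — final consonant /j/ (non-nasal) → -ib → *nasedajib*.
The last vowel of the past-tense form *nasedajib* is /i/, which is a high vowel, so the agentive suffix is -wil, giving *nasedajibwil*.
Since the last vowel of the agentive form *nasedajibwil* is /i/ (a front vowel), it takes -ej, giving *nasedajibwilej*.

nasedajibwilej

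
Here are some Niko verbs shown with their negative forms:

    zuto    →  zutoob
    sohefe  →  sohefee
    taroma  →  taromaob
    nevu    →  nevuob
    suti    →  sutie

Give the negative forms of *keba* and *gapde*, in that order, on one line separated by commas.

The alternation tracks the last vowel of the stem — -e when the last vowel of the stem is a front vowel (*sohefe*, *suti*); -ob when the last vowel of the stem is a back vowel (*zuto*, *taroma*, *nevu*).
*keba* — last vowel /a/ (a back vowel) → -ob → *kebaob*.
The last vowel of *gapde* is /e/, which is a front vowel, so the suffix is -e, giving *gapdee*.

kebaob, gapdee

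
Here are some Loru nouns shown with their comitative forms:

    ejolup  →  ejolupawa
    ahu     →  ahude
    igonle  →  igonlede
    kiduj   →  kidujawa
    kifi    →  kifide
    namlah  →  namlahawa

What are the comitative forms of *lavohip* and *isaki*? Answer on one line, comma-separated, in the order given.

The alternation tracks the final sound of the stem — -awa when the stem ends in a consonant (*ejolup*, *kiduj*, *namlah*); -de when the stem ends in a vowel (*ahu*, *igonle*, *kifi*).
Since the final sound of *lavohip* is /p/ (a consonant), it takes -awa, giving *lavohipawa*.
The final sound of *isaki* is /i/, which is a vowel, so the suffix is -de, giving *isakide*.

lavohipawa, isakide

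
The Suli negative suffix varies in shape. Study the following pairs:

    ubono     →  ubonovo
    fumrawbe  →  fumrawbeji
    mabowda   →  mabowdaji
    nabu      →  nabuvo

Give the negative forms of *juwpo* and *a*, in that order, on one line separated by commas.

The suffix is conditioned by the last vowel: -vo when the last vowel of the stem is a rounded vowel (*ubono*, *nabu*); -ji when the last vowel of the stem is an unrounded vowel (*fumrawbe*, *mabowda*).
*juwpo* — last vowel /o/ (a rounded vowel) → -vo → *juwpovo*.
The last vowel of *a* is /a/, which is an unrounded vowel, so the suffix is -ji, giving *aji*.

juwpovo, aji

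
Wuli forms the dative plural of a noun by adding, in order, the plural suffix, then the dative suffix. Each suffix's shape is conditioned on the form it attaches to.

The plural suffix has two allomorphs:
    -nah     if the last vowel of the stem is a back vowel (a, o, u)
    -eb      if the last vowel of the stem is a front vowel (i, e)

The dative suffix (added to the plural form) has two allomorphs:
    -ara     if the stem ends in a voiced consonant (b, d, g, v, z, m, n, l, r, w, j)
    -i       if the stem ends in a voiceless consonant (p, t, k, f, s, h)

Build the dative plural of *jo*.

jonahi

Since the last vowel of *jo* is /o/ (a back vowel), it takes -nah, giving *jonah*.
The plural form *jonah* — final consonant /h/ (voiceless) → -i → *jonahi*.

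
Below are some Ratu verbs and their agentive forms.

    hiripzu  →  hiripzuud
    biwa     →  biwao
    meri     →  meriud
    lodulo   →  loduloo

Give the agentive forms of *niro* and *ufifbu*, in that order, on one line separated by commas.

niroo, ufifbuud

The suffix is conditioned by the last vowel: -ud when the last vowel of the stem is a high vowel (*hiripzu*, *meri*); -o when the last vowel of the stem is a non-high vowel (*biwa*, *lodulo*).
Since the last vowel of *niro* is /o/ (a non-high vowel), it takes -o, giving *niroo*.
Since the last vowel of *ufifbu* is /u/ (a high vowel), it takes -ud, giving *ufifbuud*.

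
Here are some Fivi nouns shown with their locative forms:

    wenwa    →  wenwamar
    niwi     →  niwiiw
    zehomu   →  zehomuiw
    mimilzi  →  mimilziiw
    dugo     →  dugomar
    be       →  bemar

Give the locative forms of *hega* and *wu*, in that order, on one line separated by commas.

hegamar, wuiw

The suffix is conditioned by the last vowel: -iw when the last vowel of the stem is a high vowel (*niwi*, *zehomu*, *mimilzi*); -mar when the last vowel of the stem is a non-high vowel (*wenwa*, *dugo*, *be*).
The last vowel of *hega* is /a/, which is a non-high vowel, so the suffix is -mar, giving *hegamar*.
*wu* — last vowel /u/ (a high vowel) → -iw → *wuiw*.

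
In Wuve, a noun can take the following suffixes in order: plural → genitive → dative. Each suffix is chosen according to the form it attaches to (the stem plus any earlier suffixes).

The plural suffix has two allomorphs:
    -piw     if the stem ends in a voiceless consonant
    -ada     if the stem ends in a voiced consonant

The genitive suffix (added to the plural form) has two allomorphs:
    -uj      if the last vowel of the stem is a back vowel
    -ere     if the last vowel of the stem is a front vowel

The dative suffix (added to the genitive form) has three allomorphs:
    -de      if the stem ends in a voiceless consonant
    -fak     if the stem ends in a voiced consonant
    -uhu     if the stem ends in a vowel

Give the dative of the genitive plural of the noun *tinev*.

tinevadaujfak

*tinev* — final consonant /v/ (voiced) → -ada → *tinevada*.
Since the last vowel of the plural form *tinevada* is /a/ (a back vowel), it takes -uj, giving *tinevadauj*.
The genitive form *tinevadauj*: final sound = /j/, a voiced consonant → -fak → *tinevadaujfak*.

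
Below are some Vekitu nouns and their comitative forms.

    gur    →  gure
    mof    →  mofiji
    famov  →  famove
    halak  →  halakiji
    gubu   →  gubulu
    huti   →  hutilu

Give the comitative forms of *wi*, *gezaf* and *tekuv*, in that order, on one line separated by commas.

wilu, gezafiji, tekuve

Looking at the final sound of each stem: -iji when the stem ends in a voiceless consonant (*mof*, *halak*); -e when the stem ends in a voiced consonant (*gur*, *famov*); -lu when the stem ends in a vowel (*gubu*, *huti*).
*wi* — final sound /i/ (a vowel) → -lu → *wilu*.
*gezaf*: final sound = /f/, a voiceless consonant → -iji → *gezafiji*.
The final sound of *tekuv* is /v/, which is a voiced consonant, so the suffix is -e, giving *tekuve*.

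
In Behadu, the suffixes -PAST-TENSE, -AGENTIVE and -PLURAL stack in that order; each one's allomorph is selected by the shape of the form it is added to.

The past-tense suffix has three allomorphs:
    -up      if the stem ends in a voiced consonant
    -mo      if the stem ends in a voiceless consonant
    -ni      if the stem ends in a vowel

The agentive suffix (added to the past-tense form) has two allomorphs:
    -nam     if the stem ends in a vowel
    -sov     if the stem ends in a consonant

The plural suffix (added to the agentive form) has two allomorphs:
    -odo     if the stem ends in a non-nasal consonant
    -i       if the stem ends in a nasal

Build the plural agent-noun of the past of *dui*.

duininami

*dui* — final sound /i/ (a vowel) → -ni → *duini*.
The past-tense form *duini*: final sound = /i/, a vowel → -nam → *duininam*.
Since the final consonant of the agentive form *duininam* is /m/ (a nasal), it takes -i, giving *duininami*.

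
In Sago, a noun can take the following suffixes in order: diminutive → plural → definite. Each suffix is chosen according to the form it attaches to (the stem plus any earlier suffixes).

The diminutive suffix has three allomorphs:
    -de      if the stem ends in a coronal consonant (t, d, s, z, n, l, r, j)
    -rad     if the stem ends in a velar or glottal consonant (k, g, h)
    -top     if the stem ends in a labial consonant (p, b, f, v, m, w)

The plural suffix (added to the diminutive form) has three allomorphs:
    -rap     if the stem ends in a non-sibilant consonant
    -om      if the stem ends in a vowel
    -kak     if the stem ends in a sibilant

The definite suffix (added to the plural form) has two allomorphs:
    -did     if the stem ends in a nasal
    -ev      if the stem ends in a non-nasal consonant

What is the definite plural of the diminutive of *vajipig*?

The final consonant of *vajipig* is /g/, which is velar/glottal, so the diminutive suffix is -rad, giving *vajipigrad*.
The diminutive form *vajipigrad* — final sound /d/ (a non-sibilant consonant) → -rap → *vajipigradrap*.
The plural form *vajipigradrap*: final consonant = /p/, non-nasal → -ev → *vajipigradrapev*.

vajipigradrapev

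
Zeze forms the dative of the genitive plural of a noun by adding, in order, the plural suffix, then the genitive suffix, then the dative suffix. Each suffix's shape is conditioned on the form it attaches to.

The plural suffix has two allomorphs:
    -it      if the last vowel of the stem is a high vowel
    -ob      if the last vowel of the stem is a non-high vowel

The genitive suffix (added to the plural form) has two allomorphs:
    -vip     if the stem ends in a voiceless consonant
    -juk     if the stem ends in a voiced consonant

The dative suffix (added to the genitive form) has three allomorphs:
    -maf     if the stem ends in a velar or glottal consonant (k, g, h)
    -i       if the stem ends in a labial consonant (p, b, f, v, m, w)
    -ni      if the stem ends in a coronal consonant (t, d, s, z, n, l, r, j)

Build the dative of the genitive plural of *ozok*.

ozokobjukmaf

The last vowel of *ozok* is /o/, which is a non-high vowel, so the plural suffix is -ob, giving *ozokob*.
The plural form *ozokob* — final consonant /b/ (voiced) → -juk → *ozokobjuk*.
The genitive form *ozokobjuk* — final consonant /k/ (velar/glottal) → -maf → *ozokobjukmaf*.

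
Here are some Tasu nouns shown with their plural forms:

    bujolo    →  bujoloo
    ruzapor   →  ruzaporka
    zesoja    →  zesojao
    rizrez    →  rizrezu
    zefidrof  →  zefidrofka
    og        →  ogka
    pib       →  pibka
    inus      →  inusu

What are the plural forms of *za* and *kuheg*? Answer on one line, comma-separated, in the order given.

zao, kuhegka

The suffix is conditioned by the final sound: -u when the stem ends in a sibilant (*rizrez*, *inus*); -ka when the stem ends in a non-sibilant consonant (*ruzapor*, *zefidrof*, *og*, *pib*); -o when the stem ends in a vowel (*bujolo*, *zesoja*).
Since the final sound of *za* is /a/ (a vowel), it takes -o, giving *zao*.
*kuheg*: final sound = /g/, a non-sibilant consonant → -ka → *kuhegka*.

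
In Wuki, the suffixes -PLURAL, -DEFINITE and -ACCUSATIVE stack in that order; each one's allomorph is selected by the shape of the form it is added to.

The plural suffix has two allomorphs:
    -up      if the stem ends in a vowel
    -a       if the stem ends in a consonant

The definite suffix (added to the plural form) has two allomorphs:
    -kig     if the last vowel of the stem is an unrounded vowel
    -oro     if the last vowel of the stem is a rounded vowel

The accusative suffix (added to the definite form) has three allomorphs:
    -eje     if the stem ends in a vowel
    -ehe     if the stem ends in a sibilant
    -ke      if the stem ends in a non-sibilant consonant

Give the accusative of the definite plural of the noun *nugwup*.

*nugwup* — final sound /p/ (a consonant) → -a → *nugwupa*.
The last vowel of the plural form *nugwupa* is /a/, which is an unrounded vowel, so the definite suffix is -kig, giving *nugwupakig*.
The definite form *nugwupakig*: final sound = /g/, a non-sibilant consonant → -ke → *nugwupakigke*.

nugwupakigke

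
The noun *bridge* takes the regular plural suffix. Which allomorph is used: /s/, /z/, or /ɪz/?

The stem *bridge* ends in a sibilant (/s, z, ʃ, ʒ, tʃ, dʒ/).
The plural suffix surfaces as /ɪz/ after sibilants, /s/ after other voiceless consonants, and /z/ after other voiced sounds.
So the plural -s on *bridge* is pronounced /ɪz/.

/ɪz/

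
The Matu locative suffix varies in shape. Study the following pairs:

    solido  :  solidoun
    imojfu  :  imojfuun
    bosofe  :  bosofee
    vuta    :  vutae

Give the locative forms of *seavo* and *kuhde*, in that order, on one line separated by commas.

seavoun, kuhdee

The pattern is rounding harmony: -un when the last vowel of the stem is a rounded vowel (*solido*, *imojfu*); -e when the last vowel of the stem is an unrounded vowel (*bosofe*, *vuta*).
*seavo*: last vowel = /o/, a rounded vowel → -un → *seavoun*.
*kuhde*: last vowel = /e/, an unrounded vowel → -e → *kuhdee*.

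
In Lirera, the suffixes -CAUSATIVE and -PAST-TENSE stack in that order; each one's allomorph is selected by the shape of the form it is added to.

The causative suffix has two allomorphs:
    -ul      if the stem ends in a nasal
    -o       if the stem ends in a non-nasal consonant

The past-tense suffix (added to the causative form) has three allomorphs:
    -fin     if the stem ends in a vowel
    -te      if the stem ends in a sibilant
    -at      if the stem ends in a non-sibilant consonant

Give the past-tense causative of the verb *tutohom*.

tutohomulat

*tutohom*: final consonant = /m/, a nasal → -ul → *tutohomul*.
The causative form *tutohomul*: final sound = /l/, a non-sibilant consonant → -at → *tutohomulat*.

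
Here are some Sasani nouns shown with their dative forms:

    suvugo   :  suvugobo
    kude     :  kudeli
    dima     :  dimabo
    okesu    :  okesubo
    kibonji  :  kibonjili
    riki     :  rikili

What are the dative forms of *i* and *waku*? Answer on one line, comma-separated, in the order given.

The alternation tracks the last vowel of the stem — -li when the last vowel of the stem is a front vowel (*kude*, *kibonji*, *riki*); -bo when the last vowel of the stem is a back vowel (*suvugo*, *dima*, *okesu*).
Since the last vowel of *i* is /i/ (a front vowel), it takes -li, giving *ili*.
*waku* — last vowel /u/ (a back vowel) → -bo → *wakubo*.

ili, wakubo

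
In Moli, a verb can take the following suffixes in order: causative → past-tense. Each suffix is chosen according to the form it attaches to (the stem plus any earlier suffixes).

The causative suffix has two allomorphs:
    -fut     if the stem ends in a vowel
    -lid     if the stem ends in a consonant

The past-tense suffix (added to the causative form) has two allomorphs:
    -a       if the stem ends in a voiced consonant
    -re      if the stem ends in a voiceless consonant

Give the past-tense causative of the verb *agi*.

*agi*: final sound = /i/, a vowel → -fut → *agifut*.
The causative form *agifut*: final consonant = /t/, voiceless → -re → *agifutre*.

agifutre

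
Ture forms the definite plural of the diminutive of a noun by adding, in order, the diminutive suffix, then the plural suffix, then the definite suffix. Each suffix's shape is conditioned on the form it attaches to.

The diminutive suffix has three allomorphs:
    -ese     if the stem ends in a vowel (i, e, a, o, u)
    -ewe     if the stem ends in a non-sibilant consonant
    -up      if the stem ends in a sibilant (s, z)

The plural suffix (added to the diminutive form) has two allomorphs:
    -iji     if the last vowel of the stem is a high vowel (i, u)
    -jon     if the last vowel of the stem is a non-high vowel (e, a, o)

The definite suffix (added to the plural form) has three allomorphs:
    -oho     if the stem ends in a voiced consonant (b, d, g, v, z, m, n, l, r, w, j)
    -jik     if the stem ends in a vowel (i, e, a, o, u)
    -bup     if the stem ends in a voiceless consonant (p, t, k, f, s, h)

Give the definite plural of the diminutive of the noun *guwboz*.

*guwboz* — final sound /z/ (a sibilant) → -up → *guwbozup*.
The last vowel of the diminutive form *guwbozup* is /u/, which is a high vowel, so the plural suffix is -iji, giving *guwbozupiji*.
The plural form *guwbozupiji*: final sound = /i/, a vowel → -jik → *guwbozupijijik*.

guwbozupijijik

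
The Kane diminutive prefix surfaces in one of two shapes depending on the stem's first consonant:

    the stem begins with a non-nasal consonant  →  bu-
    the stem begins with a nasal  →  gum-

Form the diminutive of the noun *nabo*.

gumnabo

Since the first consonant of *nabo* is /n/ (a nasal), it takes gum-, giving *gumnabo*.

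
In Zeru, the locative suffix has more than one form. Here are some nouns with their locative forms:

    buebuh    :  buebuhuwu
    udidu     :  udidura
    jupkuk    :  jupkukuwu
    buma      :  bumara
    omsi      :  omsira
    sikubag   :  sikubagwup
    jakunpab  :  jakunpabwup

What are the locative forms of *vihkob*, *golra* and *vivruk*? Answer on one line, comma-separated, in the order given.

vihkobwup, golrara, vivrukuwu

The pattern is voicing of the final sound: -uwu when the stem ends in a voiceless consonant (*buebuh*, *jupkuk*); -wup when the stem ends in a voiced consonant (*sikubag*, *jakunpab*); -ra when the stem ends in a vowel (*udidu*, *buma*, *omsi*).
The final sound of *vihkob* is /b/, which is a voiced consonant, so the suffix is -wup, giving *vihkobwup*.
*golra*: final sound = /a/, a vowel → -ra → *golrara*.
Since the final sound of *vivruk* is /k/ (a voiceless consonant), it takes -uwu, giving *vivrukuwu*.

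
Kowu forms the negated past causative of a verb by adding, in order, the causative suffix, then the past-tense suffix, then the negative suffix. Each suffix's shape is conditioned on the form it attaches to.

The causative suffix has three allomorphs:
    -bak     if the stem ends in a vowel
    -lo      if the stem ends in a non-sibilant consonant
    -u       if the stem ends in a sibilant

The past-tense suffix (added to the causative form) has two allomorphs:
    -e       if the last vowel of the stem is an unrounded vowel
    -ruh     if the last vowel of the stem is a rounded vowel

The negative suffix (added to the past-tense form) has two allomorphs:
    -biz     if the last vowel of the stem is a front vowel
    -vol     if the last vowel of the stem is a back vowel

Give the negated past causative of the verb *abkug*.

*abkug* — final sound /g/ (a non-sibilant consonant) → -lo → *abkuglo*.
The last vowel of the causative form *abkuglo* is /o/, which is a rounded vowel, so the past-tense suffix is -ruh, giving *abkugloruh*.
The past-tense form *abkugloruh*: last vowel = /u/, a back vowel → -vol → *abkugloruhvol*.

abkugloruhvol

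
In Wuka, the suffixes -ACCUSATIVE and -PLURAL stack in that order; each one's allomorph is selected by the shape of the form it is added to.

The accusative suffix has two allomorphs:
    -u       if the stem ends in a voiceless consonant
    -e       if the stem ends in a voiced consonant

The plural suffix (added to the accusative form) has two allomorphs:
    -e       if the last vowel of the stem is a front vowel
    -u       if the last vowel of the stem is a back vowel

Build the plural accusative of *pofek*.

pofekuu

*pofek*: final consonant = /k/, voiceless → -u → *pofeku*.
The last vowel of the accusative form *pofeku* is /u/, which is a back vowel, so the plural suffix is -u, giving *pofekuu*.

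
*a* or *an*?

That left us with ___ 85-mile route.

an

The indefinite article is chosen by the initial *sound* of the following word, not its spelling.
The number *85* is spoken "eighty-…", beginning with /ˈeɪti/ — a vowel sound.
So the article is *an*: That left us with an 85-mile route.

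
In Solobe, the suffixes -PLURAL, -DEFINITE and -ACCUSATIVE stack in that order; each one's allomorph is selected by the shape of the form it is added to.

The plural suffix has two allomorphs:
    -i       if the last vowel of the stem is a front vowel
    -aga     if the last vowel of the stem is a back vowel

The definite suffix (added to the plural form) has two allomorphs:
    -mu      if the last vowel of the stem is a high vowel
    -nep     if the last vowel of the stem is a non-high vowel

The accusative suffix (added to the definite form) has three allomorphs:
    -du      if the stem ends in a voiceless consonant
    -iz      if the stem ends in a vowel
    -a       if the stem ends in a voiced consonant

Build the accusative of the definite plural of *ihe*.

iheimuiz

Since the last vowel of *ihe* is /e/ (a front vowel), it takes -i, giving *ihei*.
Since the last vowel of the plural form *ihei* is /i/ (a high vowel), it takes -mu, giving *iheimu*.
The final sound of the definite form *iheimu* is /u/, which is a vowel, so the accusative suffix is -iz, giving *iheimuiz*.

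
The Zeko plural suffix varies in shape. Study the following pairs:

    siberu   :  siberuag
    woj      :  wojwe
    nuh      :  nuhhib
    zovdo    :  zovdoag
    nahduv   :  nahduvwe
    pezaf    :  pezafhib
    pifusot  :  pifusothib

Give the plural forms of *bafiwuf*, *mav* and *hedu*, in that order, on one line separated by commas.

bafiwufhib, mavwe, heduag

The suffix is conditioned by the final sound: -hib when the stem ends in a voiceless consonant (*nuh*, *pezaf*, *pifusot*); -we when the stem ends in a voiced consonant (*woj*, *nahduv*); -ag when the stem ends in a vowel (*siberu*, *zovdo*).
Since the final sound of *bafiwuf* is /f/ (a voiceless consonant), it takes -hib, giving *bafiwufhib*.
*mav* — final sound /v/ (a voiced consonant) → -we → *mavwe*.
The final sound of *hedu* is /u/, which is a vowel, so the suffix is -ag, giving *heduag*.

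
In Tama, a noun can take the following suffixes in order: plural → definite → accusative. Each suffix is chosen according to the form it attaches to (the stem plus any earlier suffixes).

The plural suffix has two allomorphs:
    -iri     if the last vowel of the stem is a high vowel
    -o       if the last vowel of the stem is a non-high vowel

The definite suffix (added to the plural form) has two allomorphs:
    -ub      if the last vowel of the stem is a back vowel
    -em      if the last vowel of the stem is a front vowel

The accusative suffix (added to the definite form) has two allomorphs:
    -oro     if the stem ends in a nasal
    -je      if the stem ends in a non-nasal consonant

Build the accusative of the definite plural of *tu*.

The last vowel of *tu* is /u/, which is a high vowel, so the plural suffix is -iri, giving *tuiri*.
The last vowel of the plural form *tuiri* is /i/, which is a front vowel, so the definite suffix is -em, giving *tuiriem*.
The definite form *tuiriem*: final consonant = /m/, a nasal → -oro → *tuiriemoro*.

tuiriemoro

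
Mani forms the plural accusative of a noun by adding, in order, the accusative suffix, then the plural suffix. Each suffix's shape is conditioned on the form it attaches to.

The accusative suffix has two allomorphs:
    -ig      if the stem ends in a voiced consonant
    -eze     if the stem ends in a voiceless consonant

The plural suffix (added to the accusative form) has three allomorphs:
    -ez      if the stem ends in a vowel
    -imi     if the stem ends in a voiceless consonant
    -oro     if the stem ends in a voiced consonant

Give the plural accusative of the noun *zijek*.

Since the final consonant of *zijek* is /k/ (voiceless), it takes -eze, giving *zijekeze*.
The accusative form *zijekeze* — final sound /e/ (a vowel) → -ez → *zijekezeez*.

zijekezeez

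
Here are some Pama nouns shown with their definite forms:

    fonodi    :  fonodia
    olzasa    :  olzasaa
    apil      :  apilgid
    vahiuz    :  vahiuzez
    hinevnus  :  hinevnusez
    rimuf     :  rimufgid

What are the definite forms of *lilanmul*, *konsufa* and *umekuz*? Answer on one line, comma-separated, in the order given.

lilanmulgid, konsufaa, umekuzez

The alternation tracks the final sound of the stem — -ez when the stem ends in a sibilant (*vahiuz*, *hinevnus*); -gid when the stem ends in a non-sibilant consonant (*apil*, *rimuf*); -a when the stem ends in a vowel (*fonodi*, *olzasa*).
*lilanmul*: final sound = /l/, a non-sibilant consonant → -gid → *lilanmulgid*.
Since the final sound of *konsufa* is /a/ (a vowel), it takes -a, giving *konsufaa*.
The final sound of *umekuz* is /z/, which is a sibilant, so the suffix is -ez, giving *umekuzez*.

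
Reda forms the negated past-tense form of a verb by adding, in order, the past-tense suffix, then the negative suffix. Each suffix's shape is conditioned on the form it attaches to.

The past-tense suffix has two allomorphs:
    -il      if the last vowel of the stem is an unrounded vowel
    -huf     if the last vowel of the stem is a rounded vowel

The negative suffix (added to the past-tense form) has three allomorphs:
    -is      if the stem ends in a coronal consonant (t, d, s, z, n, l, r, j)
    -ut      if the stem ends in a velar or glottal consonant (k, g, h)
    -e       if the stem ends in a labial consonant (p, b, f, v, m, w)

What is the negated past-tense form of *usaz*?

*usaz*: last vowel = /a/, an unrounded vowel → -il → *usazil*.
The past-tense form *usazil*: final consonant = /l/, coronal → -is → *usazilis*.

usazilis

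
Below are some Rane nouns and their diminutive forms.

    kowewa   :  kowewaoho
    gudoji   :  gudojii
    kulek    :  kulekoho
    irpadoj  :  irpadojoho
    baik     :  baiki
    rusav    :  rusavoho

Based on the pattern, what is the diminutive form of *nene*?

The alternation tracks the last vowel of the stem — -i when the last vowel of the stem is a high vowel (*gudoji*, *baik*); -oho when the last vowel of the stem is a non-high vowel (*kowewa*, *kulek*, *irpadoj*, *rusav*).
*nene* — last vowel /e/ (a non-high vowel) → -oho → *neneoho*.

neneoho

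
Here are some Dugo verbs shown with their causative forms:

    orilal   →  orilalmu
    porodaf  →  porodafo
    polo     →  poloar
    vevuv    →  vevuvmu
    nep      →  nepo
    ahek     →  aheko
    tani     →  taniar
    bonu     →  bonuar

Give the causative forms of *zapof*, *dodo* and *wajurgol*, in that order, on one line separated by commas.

zapofo, dodoar, wajurgolmu

The alternation tracks the final sound of the stem — -o when the stem ends in a voiceless consonant (*porodaf*, *nep*, *ahek*); -mu when the stem ends in a voiced consonant (*orilal*, *vevuv*); -ar when the stem ends in a vowel (*polo*, *tani*, *bonu*).
The final sound of *zapof* is /f/, which is a voiceless consonant, so the suffix is -o, giving *zapofo*.
*dodo* — final sound /o/ (a vowel) → -ar → *dodoar*.
Since the final sound of *wajurgol* is /l/ (a voiced consonant), it takes -mu, giving *wajurgolmu*.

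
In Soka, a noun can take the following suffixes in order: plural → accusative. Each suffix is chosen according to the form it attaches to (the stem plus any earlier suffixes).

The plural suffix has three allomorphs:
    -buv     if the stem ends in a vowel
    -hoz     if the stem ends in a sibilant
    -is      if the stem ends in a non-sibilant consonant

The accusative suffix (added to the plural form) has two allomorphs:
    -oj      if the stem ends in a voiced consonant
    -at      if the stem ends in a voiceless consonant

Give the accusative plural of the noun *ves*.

Since the final sound of *ves* is /s/ (a sibilant), it takes -hoz, giving *veshoz*.
The plural form *veshoz* — final consonant /z/ (voiced) → -oj → *veshozoj*.

veshozoj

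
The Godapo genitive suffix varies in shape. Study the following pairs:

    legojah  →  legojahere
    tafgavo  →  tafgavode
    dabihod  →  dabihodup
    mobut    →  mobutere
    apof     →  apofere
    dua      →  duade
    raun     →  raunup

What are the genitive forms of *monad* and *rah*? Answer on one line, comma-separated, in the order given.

Looking at the final sound of each stem: -ere when the stem ends in a voiceless consonant (*legojah*, *mobut*, *apof*); -up when the stem ends in a voiced consonant (*dabihod*, *raun*); -de when the stem ends in a vowel (*tafgavo*, *dua*).
The final sound of *monad* is /d/, which is a voiced consonant, so the suffix is -up, giving *monadup*.
*rah*: final sound = /h/, a voiceless consonant → -ere → *rahere*.

monadup, rahere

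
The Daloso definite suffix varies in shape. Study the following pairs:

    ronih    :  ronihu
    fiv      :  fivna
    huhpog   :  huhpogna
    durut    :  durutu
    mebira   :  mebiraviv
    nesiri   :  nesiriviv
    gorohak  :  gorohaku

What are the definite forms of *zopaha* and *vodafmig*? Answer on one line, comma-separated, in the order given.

zopahaviv, vodafmigna

Looking at the final sound of each stem: -u when the stem ends in a voiceless consonant (*ronih*, *durut*, *gorohak*); -na when the stem ends in a voiced consonant (*fiv*, *huhpog*); -viv when the stem ends in a vowel (*mebira*, *nesiri*).
*zopaha*: final sound = /a/, a vowel → -viv → *zopahaviv*.
*vodafmig* — final sound /g/ (a voiced consonant) → -na → *vodafmigna*.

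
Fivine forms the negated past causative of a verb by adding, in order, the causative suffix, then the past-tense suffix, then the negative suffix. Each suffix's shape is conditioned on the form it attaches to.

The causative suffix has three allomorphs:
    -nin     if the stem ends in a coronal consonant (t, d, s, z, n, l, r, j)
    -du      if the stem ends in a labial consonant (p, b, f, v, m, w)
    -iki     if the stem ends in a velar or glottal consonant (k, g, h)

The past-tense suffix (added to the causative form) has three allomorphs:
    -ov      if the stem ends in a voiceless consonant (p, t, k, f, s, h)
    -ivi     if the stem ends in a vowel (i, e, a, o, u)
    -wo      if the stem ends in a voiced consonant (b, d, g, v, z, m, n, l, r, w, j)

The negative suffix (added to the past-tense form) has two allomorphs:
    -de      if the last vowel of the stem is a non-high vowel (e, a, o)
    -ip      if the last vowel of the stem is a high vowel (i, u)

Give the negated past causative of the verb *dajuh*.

dajuhikiiviip

Since the final consonant of *dajuh* is /h/ (velar/glottal), it takes -iki, giving *dajuhiki*.
The causative form *dajuhiki* — final sound /i/ (a vowel) → -ivi → *dajuhikiivi*.
The last vowel of the past-tense form *dajuhikiivi* is /i/, which is a high vowel, so the negative suffix is -ip, giving *dajuhikiiviip*.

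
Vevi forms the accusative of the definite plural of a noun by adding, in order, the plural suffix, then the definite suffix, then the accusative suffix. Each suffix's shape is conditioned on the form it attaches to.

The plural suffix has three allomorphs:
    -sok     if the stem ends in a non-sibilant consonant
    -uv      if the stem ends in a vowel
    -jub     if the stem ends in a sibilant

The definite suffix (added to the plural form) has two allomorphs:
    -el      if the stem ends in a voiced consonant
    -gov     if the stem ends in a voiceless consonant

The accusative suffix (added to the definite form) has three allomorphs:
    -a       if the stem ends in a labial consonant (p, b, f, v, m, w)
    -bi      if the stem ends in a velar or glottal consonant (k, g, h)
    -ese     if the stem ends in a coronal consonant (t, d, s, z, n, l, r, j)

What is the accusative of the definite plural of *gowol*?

*gowol* — final sound /l/ (a non-sibilant consonant) → -sok → *gowolsok*.
The plural form *gowolsok* — final consonant /k/ (voiceless) → -gov → *gowolsokgov*.
Since the final consonant of the definite form *gowolsokgov* is /v/ (labial), it takes -a, giving *gowolsokgova*.

gowolsokgova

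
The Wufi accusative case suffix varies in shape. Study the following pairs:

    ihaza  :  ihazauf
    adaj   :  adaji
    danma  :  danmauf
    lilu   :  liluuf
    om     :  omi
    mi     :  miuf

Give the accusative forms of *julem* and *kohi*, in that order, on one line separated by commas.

The alternation tracks the final sound of the stem — -i when the stem ends in a consonant (*adaj*, *om*); -uf when the stem ends in a vowel (*ihaza*, *danma*, *lilu*, *mi*).
*julem*: final sound = /m/, a consonant → -i → *julemi*.
Since the final sound of *kohi* is /i/ (a vowel), it takes -uf, giving *kohiuf*.

julemi, kohiuf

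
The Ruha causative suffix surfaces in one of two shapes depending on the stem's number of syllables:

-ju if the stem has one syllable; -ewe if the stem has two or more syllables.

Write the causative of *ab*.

*ab* has one syllable, so the suffix is -ju, giving *abju*.

abju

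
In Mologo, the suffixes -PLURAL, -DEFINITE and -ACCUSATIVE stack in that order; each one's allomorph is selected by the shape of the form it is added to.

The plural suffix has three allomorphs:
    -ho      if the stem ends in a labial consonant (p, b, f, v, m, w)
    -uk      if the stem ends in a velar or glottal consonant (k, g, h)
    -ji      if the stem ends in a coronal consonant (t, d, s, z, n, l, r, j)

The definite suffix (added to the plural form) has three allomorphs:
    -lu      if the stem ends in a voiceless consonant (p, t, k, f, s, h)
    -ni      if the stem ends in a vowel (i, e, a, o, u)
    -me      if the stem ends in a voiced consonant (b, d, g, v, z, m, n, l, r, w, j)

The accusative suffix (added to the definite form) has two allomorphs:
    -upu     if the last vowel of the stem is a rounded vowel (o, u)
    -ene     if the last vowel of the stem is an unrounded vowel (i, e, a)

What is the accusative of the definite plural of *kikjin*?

kikjinjiniene

The final consonant of *kikjin* is /n/, which is coronal, so the plural suffix is -ji, giving *kikjinji*.
The plural form *kikjinji*: final sound = /i/, a vowel → -ni → *kikjinjini*.
The definite form *kikjinjini* — last vowel /i/ (an unrounded vowel) → -ene → *kikjinjiniene*.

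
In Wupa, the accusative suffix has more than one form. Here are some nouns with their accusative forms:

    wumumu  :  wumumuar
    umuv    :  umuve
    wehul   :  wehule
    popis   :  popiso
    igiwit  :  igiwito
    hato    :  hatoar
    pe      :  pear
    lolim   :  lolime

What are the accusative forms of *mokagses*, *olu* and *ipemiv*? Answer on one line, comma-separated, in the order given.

mokagseso, oluar, ipemive

The suffix is conditioned by the final sound: -o when the stem ends in a voiceless consonant (*popis*, *igiwit*); -e when the stem ends in a voiced consonant (*umuv*, *wehul*, *lolim*); -ar when the stem ends in a vowel (*wumumu*, *hato*, *pe*).
*mokagses* — final sound /s/ (a voiceless consonant) → -o → *mokagseso*.
*olu*: final sound = /u/, a vowel → -ar → *oluar*.
*ipemiv*: final sound = /v/, a voiced consonant → -e → *ipemive*.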